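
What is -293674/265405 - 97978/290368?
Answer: -55638691561/38532559520 ≈ -1.4439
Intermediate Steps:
-293674/265405 - 97978/290368 = -293674*1/265405 - 97978*1/290368 = -293674/265405 - 48989/145184 = -55638691561/38532559520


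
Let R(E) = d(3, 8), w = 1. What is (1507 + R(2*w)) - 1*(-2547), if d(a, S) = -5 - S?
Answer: 4041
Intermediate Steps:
R(E) = -13 (R(E) = -5 - 1*8 = -5 - 8 = -13)
(1507 + R(2*w)) - 1*(-2547) = (1507 - 13) - 1*(-2547) = 1494 + 2547 = 4041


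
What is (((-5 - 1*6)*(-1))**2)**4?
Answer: 214358881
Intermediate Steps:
(((-5 - 1*6)*(-1))**2)**4 = (((-5 - 6)*(-1))**2)**4 = ((-11*(-1))**2)**4 = (11**2)**4 = 121**4 = 214358881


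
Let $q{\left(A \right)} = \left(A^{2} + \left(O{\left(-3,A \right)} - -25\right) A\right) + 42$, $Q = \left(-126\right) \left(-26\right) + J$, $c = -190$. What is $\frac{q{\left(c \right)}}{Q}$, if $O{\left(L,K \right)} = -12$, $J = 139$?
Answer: $\frac{33672}{3415} \approx 9.86$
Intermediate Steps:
$Q = 3415$ ($Q = \left(-126\right) \left(-26\right) + 139 = 3276 + 139 = 3415$)
$q{\left(A \right)} = 42 + A^{2} + 13 A$ ($q{\left(A \right)} = \left(A^{2} + \left(-12 - -25\right) A\right) + 42 = \left(A^{2} + \left(-12 + 25\right) A\right) + 42 = \left(A^{2} + 13 A\right) + 42 = 42 + A^{2} + 13 A$)
$\frac{q{\left(c \right)}}{Q} = \frac{42 + \left(-190\right)^{2} + 13 \left(-190\right)}{3415} = \left(42 + 36100 - 2470\right) \frac{1}{3415} = 33672 \cdot \frac{1}{3415} = \frac{33672}{3415}$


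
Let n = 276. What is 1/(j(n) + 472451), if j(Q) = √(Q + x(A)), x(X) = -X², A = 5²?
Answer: 472451/223209947750 - I*√349/223209947750 ≈ 2.1166e-6 - 8.3695e-11*I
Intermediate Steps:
A = 25
j(Q) = √(-625 + Q) (j(Q) = √(Q - 1*25²) = √(Q - 1*625) = √(Q - 625) = √(-625 + Q))
1/(j(n) + 472451) = 1/(√(-625 + 276) + 472451) = 1/(√(-349) + 472451) = 1/(I*√349 + 472451) = 1/(472451 + I*√349)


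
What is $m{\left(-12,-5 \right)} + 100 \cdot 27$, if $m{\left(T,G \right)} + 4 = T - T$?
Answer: $2696$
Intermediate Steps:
$m{\left(T,G \right)} = -4$ ($m{\left(T,G \right)} = -4 + \left(T - T\right) = -4 + 0 = -4$)
$m{\left(-12,-5 \right)} + 100 \cdot 27 = -4 + 100 \cdot 27 = -4 + 2700 = 2696$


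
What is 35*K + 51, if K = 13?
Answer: 506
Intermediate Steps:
35*K + 51 = 35*13 + 51 = 455 + 51 = 506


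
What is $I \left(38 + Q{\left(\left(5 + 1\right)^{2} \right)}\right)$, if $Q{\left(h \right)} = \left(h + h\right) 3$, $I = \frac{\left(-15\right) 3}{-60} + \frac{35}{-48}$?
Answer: $\frac{127}{24} \approx 5.2917$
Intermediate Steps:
$I = \frac{1}{48}$ ($I = \left(-45\right) \left(- \frac{1}{60}\right) + 35 \left(- \frac{1}{48}\right) = \frac{3}{4} - \frac{35}{48} = \frac{1}{48} \approx 0.020833$)
$Q{\left(h \right)} = 6 h$ ($Q{\left(h \right)} = 2 h 3 = 6 h$)
$I \left(38 + Q{\left(\left(5 + 1\right)^{2} \right)}\right) = \frac{38 + 6 \left(5 + 1\right)^{2}}{48} = \frac{38 + 6 \cdot 6^{2}}{48} = \frac{38 + 6 \cdot 36}{48} = \frac{38 + 216}{48} = \frac{1}{48} \cdot 254 = \frac{127}{24}$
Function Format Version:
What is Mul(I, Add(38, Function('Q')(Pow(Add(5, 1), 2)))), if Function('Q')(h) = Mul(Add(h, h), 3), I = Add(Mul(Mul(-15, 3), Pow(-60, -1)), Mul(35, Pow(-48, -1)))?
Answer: Rational(127, 24) ≈ 5.2917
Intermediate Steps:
I = Rational(1, 48) (I = Add(Mul(-45, Rational(-1, 60)), Mul(35, Rational(-1, 48))) = Add(Rational(3, 4), Rational(-35, 48)) = Rational(1, 48) ≈ 0.020833)
Function('Q')(h) = Mul(6, h) (Function('Q')(h) = Mul(Mul(2, h), 3) = Mul(6, h))
Mul(I, Add(38, Function('Q')(Pow(Add(5, 1), 2)))) = Mul(Rational(1, 48), Add(38, Mul(6, Pow(Add(5, 1), 2)))) = Mul(Rational(1, 48), Add(38, Mul(6, Pow(6, 2)))) = Mul(Rational(1, 48), Add(38, Mul(6, 36))) = Mul(Rational(1, 48), Add(38, 216)) = Mul(Rational(1, 48), 254) = Rational(127, 24)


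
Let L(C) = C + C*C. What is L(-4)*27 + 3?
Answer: 327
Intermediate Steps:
L(C) = C + C²
L(-4)*27 + 3 = -4*(1 - 4)*27 + 3 = -4*(-3)*27 + 3 = 12*27 + 3 = 324 + 3 = 327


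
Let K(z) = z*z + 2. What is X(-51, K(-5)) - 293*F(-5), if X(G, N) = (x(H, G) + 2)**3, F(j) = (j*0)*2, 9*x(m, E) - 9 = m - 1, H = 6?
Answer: 32768/729 ≈ 44.949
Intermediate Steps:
x(m, E) = 8/9 + m/9 (x(m, E) = 1 + (m - 1)/9 = 1 + (-1 + m)/9 = 1 + (-1/9 + m/9) = 8/9 + m/9)
K(z) = 2 + z**2 (K(z) = z**2 + 2 = 2 + z**2)
F(j) = 0 (F(j) = 0*2 = 0)
X(G, N) = 32768/729 (X(G, N) = ((8/9 + (1/9)*6) + 2)**3 = ((8/9 + 2/3) + 2)**3 = (14/9 + 2)**3 = (32/9)**3 = 32768/729)
X(-51, K(-5)) - 293*F(-5) = 32768/729 - 293*0 = 32768/729 + 0 = 32768/729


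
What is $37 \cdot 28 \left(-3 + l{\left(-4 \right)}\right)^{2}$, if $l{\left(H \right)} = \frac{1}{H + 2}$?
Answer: $12691$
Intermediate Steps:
$l{\left(H \right)} = \frac{1}{2 + H}$
$37 \cdot 28 \left(-3 + l{\left(-4 \right)}\right)^{2} = 37 \cdot 28 \left(-3 + \frac{1}{2 - 4}\right)^{2} = 1036 \left(-3 + \frac{1}{-2}\right)^{2} = 1036 \left(-3 - \frac{1}{2}\right)^{2} = 1036 \left(- \frac{7}{2}\right)^{2} = 1036 \cdot \frac{49}{4} = 12691$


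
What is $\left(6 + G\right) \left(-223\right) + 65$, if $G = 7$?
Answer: $-2834$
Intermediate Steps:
$\left(6 + G\right) \left(-223\right) + 65 = \left(6 + 7\right) \left(-223\right) + 65 = 13 \left(-223\right) + 65 = -2899 + 65 = -2834$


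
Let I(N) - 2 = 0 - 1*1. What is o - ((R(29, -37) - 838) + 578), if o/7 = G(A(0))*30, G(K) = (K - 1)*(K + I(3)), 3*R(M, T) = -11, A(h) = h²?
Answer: 161/3 ≈ 53.667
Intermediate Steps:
R(M, T) = -11/3 (R(M, T) = (⅓)*(-11) = -11/3)
I(N) = 1 (I(N) = 2 + (0 - 1*1) = 2 + (0 - 1) = 2 - 1 = 1)
G(K) = (1 + K)*(-1 + K) (G(K) = (K - 1)*(K + 1) = (-1 + K)*(1 + K) = (1 + K)*(-1 + K))
o = -210 (o = 7*((-1 + (0²)²)*30) = 7*((-1 + 0²)*30) = 7*((-1 + 0)*30) = 7*(-1*30) = 7*(-30) = -210)
o - ((R(29, -37) - 838) + 578) = -210 - ((-11/3 - 838) + 578) = -210 - (-2525/3 + 578) = -210 - 1*(-791/3) = -210 + 791/3 = 161/3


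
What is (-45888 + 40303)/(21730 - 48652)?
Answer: 5585/26922 ≈ 0.20745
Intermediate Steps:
(-45888 + 40303)/(21730 - 48652) = -5585/(-26922) = -5585*(-1/26922) = 5585/26922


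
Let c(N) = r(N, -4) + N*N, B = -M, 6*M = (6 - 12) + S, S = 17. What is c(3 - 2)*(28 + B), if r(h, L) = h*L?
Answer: -157/2 ≈ -78.500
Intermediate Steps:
M = 11/6 (M = ((6 - 12) + 17)/6 = (-6 + 17)/6 = (⅙)*11 = 11/6 ≈ 1.8333)
r(h, L) = L*h
B = -11/6 (B = -1*11/6 = -11/6 ≈ -1.8333)
c(N) = N² - 4*N (c(N) = -4*N + N*N = -4*N + N² = N² - 4*N)
c(3 - 2)*(28 + B) = ((3 - 2)*(-4 + (3 - 2)))*(28 - 11/6) = (1*(-4 + 1))*(157/6) = (1*(-3))*(157/6) = -3*157/6 = -157/2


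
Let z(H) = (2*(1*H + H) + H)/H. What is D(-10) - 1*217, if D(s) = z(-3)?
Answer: -212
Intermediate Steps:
z(H) = 5 (z(H) = (2*(H + H) + H)/H = (2*(2*H) + H)/H = (4*H + H)/H = (5*H)/H = 5)
D(s) = 5
D(-10) - 1*217 = 5 - 1*217 = 5 - 217 = -212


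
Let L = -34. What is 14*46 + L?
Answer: 610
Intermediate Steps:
14*46 + L = 14*46 - 34 = 644 - 34 = 610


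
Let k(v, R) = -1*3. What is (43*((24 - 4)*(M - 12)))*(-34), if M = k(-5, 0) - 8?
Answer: 672520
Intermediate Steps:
k(v, R) = -3
M = -11 (M = -3 - 8 = -11)
(43*((24 - 4)*(M - 12)))*(-34) = (43*((24 - 4)*(-11 - 12)))*(-34) = (43*(20*(-23)))*(-34) = (43*(-460))*(-34) = -19780*(-34) = 672520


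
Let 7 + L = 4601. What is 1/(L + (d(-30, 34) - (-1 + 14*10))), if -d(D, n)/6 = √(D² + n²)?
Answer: 495/2197001 + 4*√514/6591003 ≈ 0.00023907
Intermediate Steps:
L = 4594 (L = -7 + 4601 = 4594)
d(D, n) = -6*√(D² + n²)
1/(L + (d(-30, 34) - (-1 + 14*10))) = 1/(4594 + (-6*√((-30)² + 34²) - (-1 + 14*10))) = 1/(4594 + (-6*√(900 + 1156) - (-1 + 140))) = 1/(4594 + (-12*√514 - 1*139)) = 1/(4594 + (-12*√514 - 139)) = 1/(4594 + (-139 - 12*√514)) = 1/(4455 - 12*√514)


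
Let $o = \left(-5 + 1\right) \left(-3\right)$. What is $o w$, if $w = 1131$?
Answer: $13572$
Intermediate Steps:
$o = 12$ ($o = \left(-4\right) \left(-3\right) = 12$)
$o w = 12 \cdot 1131 = 13572$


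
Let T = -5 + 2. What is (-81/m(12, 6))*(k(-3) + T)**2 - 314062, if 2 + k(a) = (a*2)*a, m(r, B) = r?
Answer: -1260811/4 ≈ -3.1520e+5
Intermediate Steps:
T = -3
k(a) = -2 + 2*a**2 (k(a) = -2 + (a*2)*a = -2 + (2*a)*a = -2 + 2*a**2)
(-81/m(12, 6))*(k(-3) + T)**2 - 314062 = (-81/12)*((-2 + 2*(-3)**2) - 3)**2 - 314062 = (-81*1/12)*((-2 + 2*9) - 3)**2 - 314062 = -27*((-2 + 18) - 3)**2/4 - 314062 = -27*(16 - 3)**2/4 - 314062 = -27/4*13**2 - 314062 = -27/4*169 - 314062 = -4563/4 - 314062 = -1260811/4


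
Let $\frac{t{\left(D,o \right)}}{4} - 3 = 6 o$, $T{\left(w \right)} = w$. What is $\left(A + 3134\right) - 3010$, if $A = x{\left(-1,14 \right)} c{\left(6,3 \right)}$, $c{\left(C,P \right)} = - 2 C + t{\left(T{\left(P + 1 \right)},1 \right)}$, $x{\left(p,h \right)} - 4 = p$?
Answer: $196$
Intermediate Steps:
$x{\left(p,h \right)} = 4 + p$
$t{\left(D,o \right)} = 12 + 24 o$ ($t{\left(D,o \right)} = 12 + 4 \cdot 6 o = 12 + 24 o$)
$c{\left(C,P \right)} = 36 - 2 C$ ($c{\left(C,P \right)} = - 2 C + \left(12 + 24 \cdot 1\right) = - 2 C + \left(12 + 24\right) = - 2 C + 36 = 36 - 2 C$)
$A = 72$ ($A = \left(4 - 1\right) \left(36 - 12\right) = 3 \left(36 - 12\right) = 3 \cdot 24 = 72$)
$\left(A + 3134\right) - 3010 = \left(72 + 3134\right) - 3010 = 3206 - 3010 = 196$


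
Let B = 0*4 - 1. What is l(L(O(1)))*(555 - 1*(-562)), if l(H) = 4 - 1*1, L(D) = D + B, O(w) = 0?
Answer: 3351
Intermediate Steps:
B = -1 (B = 0 - 1 = -1)
L(D) = -1 + D (L(D) = D - 1 = -1 + D)
l(H) = 3 (l(H) = 4 - 1 = 3)
l(L(O(1)))*(555 - 1*(-562)) = 3*(555 - 1*(-562)) = 3*(555 + 562) = 3*1117 = 3351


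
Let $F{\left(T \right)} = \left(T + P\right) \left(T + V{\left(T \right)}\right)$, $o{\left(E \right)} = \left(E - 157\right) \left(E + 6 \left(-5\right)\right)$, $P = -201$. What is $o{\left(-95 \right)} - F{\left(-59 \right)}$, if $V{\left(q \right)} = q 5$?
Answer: $-60540$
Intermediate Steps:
$o{\left(E \right)} = \left(-157 + E\right) \left(-30 + E\right)$ ($o{\left(E \right)} = \left(-157 + E\right) \left(E - 30\right) = \left(-157 + E\right) \left(-30 + E\right)$)
$V{\left(q \right)} = 5 q$
$F{\left(T \right)} = 6 T \left(-201 + T\right)$ ($F{\left(T \right)} = \left(T - 201\right) \left(T + 5 T\right) = \left(-201 + T\right) 6 T = 6 T \left(-201 + T\right)$)
$o{\left(-95 \right)} - F{\left(-59 \right)} = \left(4710 + \left(-95\right)^{2} - -17765\right) - 6 \left(-59\right) \left(-201 - 59\right) = \left(4710 + 9025 + 17765\right) - 6 \left(-59\right) \left(-260\right) = 31500 - 92040 = -60540$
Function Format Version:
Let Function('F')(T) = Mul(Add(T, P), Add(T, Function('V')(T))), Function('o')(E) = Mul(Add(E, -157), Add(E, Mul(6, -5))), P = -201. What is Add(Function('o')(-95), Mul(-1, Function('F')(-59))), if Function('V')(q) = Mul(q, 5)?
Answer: -60540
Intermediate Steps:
Function('o')(E) = Mul(Add(-157, E), Add(-30, E)) (Function('o')(E) = Mul(Add(-157, E), Add(E, -30)) = Mul(Add(-157, E), Add(-30, E)))
Function('V')(q) = Mul(5, q)
Function('F')(T) = Mul(6, T, Add(-201, T)) (Function('F')(T) = Mul(Add(T, -201), Add(T, Mul(5, T))) = Mul(Add(-201, T), Mul(6, T)) = Mul(6, T, Add(-201, T)))
Add(Function('o')(-95), Mul(-1, Function('F')(-59))) = Add(Add(4710, Pow(-95, 2), Mul(-187, -95)), Mul(-1, Mul(6, -59, Add(-201, -59)))) = Add(Add(4710, 9025, 17765), Mul(-1, Mul(6, -59, -260))) = Add(31500, Mul(-1, 92040)) = Add(31500, -92040) = -60540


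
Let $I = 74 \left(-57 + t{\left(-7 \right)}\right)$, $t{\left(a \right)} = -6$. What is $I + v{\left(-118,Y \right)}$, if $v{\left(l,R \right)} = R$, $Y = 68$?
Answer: $-4594$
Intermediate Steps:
$I = -4662$ ($I = 74 \left(-57 - 6\right) = 74 \left(-63\right) = -4662$)
$I + v{\left(-118,Y \right)} = -4662 + 68 = -4594$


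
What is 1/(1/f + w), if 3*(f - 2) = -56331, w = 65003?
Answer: 18775/1220431324 ≈ 1.5384e-5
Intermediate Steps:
f = -18775 (f = 2 + (⅓)*(-56331) = 2 - 18777 = -18775)
1/(1/f + w) = 1/(1/(-18775) + 65003) = 1/(-1/18775 + 65003) = 1/(1220431324/18775) = 18775/1220431324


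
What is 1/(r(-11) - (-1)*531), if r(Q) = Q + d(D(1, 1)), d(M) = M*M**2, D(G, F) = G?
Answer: 1/521 ≈ 0.0019194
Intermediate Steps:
d(M) = M**3
r(Q) = 1 + Q (r(Q) = Q + 1**3 = Q + 1 = 1 + Q)
1/(r(-11) - (-1)*531) = 1/((1 - 11) - (-1)*531) = 1/(-10 - 1*(-531)) = 1/(-10 + 531) = 1/521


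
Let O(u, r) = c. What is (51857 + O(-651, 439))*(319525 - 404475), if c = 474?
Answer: -4445518450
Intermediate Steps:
O(u, r) = 474
(51857 + O(-651, 439))*(319525 - 404475) = (51857 + 474)*(319525 - 404475) = 52331*(-84950) = -4445518450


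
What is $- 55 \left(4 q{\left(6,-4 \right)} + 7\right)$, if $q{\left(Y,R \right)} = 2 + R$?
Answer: $55$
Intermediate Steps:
$- 55 \left(4 q{\left(6,-4 \right)} + 7\right) = - 55 \left(4 \left(2 - 4\right) + 7\right) = - 55 \left(4 \left(-2\right) + 7\right) = - 55 \left(-8 + 7\right) = \left(-55\right) \left(-1\right) = 55$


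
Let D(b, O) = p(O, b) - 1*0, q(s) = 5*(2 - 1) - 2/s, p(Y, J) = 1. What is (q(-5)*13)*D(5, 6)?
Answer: 351/5 ≈ 70.200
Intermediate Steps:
q(s) = 5 - 2/s (q(s) = 5*1 - 2/s = 5 - 2/s)
D(b, O) = 1 (D(b, O) = 1 - 1*0 = 1 + 0 = 1)
(q(-5)*13)*D(5, 6) = ((5 - 2/(-5))*13)*1 = ((5 - 2*(-⅕))*13)*1 = ((5 + ⅖)*13)*1 = ((27/5)*13)*1 = (351/5)*1 = 351/5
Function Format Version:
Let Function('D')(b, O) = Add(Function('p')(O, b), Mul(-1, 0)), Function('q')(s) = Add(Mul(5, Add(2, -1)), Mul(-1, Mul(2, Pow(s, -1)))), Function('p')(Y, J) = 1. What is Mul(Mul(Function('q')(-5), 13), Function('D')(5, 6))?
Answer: Rational(351, 5) ≈ 70.200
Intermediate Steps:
Function('q')(s) = Add(5, Mul(-2, Pow(s, -1))) (Function('q')(s) = Add(Mul(5, 1), Mul(-2, Pow(s, -1))) = Add(5, Mul(-2, Pow(s, -1))))
Function('D')(b, O) = 1 (Function('D')(b, O) = Add(1, Mul(-1, 0)) = Add(1, 0) = 1)
Mul(Mul(Function('q')(-5), 13), Function('D')(5, 6)) = Mul(Mul(Add(5, Mul(-2, Pow(-5, -1))), 13), 1) = Mul(Mul(Add(5, Mul(-2, Rational(-1, 5))), 13), 1) = Mul(Mul(Add(5, Rational(2, 5)), 13), 1) = Mul(Mul(Rational(27, 5), 13), 1) = Mul(Rational(351, 5), 1) = Rational(351, 5)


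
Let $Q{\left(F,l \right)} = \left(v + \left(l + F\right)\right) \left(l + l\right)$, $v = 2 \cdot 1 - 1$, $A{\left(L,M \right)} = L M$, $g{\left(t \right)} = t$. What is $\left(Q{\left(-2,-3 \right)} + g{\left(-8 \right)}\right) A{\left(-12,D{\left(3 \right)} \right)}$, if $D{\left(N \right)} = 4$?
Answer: $-768$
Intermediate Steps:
$v = 1$ ($v = 2 - 1 = 1$)
$Q{\left(F,l \right)} = 2 l \left(1 + F + l\right)$ ($Q{\left(F,l \right)} = \left(1 + \left(l + F\right)\right) \left(l + l\right) = \left(1 + \left(F + l\right)\right) 2 l = \left(1 + F + l\right) 2 l = 2 l \left(1 + F + l\right)$)
$\left(Q{\left(-2,-3 \right)} + g{\left(-8 \right)}\right) A{\left(-12,D{\left(3 \right)} \right)} = \left(2 \left(-3\right) \left(1 - 2 - 3\right) - 8\right) \left(\left(-12\right) 4\right) = \left(2 \left(-3\right) \left(-4\right) - 8\right) \left(-48\right) = \left(24 - 8\right) \left(-48\right) = 16 \left(-48\right) = -768$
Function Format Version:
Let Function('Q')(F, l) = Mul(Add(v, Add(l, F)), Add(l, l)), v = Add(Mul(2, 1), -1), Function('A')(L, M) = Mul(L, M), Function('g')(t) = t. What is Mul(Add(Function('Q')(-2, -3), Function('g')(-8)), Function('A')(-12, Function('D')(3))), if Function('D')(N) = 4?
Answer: -768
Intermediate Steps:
v = 1 (v = Add(2, -1) = 1)
Function('Q')(F, l) = Mul(2, l, Add(1, F, l)) (Function('Q')(F, l) = Mul(Add(1, Add(l, F)), Add(l, l)) = Mul(Add(1, Add(F, l)), Mul(2, l)) = Mul(Add(1, F, l), Mul(2, l)) = Mul(2, l, Add(1, F, l)))
Mul(Add(Function('Q')(-2, -3), Function('g')(-8)), Function('A')(-12, Function('D')(3))) = Mul(Add(Mul(2, -3, Add(1, -2, -3)), -8), Mul(-12, 4)) = Mul(Add(Mul(2, -3, -4), -8), -48) = Mul(Add(24, -8), -48) = Mul(16, -48) = -768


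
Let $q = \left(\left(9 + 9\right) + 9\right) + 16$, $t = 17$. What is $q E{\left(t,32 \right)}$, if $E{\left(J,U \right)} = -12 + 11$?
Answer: $-43$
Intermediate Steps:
$E{\left(J,U \right)} = -1$
$q = 43$ ($q = \left(18 + 9\right) + 16 = 27 + 16 = 43$)
$q E{\left(t,32 \right)} = 43 \left(-1\right) = -43$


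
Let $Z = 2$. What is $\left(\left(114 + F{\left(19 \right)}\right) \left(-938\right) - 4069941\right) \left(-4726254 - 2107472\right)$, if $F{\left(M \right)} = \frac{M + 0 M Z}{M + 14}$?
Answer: $\frac{942060776085106}{33} \approx 2.8547 \cdot 10^{13}$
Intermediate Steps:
$F{\left(M \right)} = \frac{M}{14 + M}$ ($F{\left(M \right)} = \frac{M + 0 M 2}{M + 14} = \frac{M + 0 \cdot 2}{14 + M} = \frac{M + 0}{14 + M} = \frac{M}{14 + M}$)
$\left(\left(114 + F{\left(19 \right)}\right) \left(-938\right) - 4069941\right) \left(-4726254 - 2107472\right) = \left(\left(114 + \frac{19}{14 + 19}\right) \left(-938\right) - 4069941\right) \left(-4726254 - 2107472\right) = \left(\left(114 + \frac{19}{33}\right) \left(-938\right) - 4069941\right) \left(-6833726\right) = \left(\frac{3781}{33} \left(-938\right) - 4069941\right) \left(-6833726\right) = \left(- \frac{3546578}{33} - 4069941\right) \left(-6833726\right) = \left(- \frac{137854631}{33}\right) \left(-6833726\right) = \frac{942060776085106}{33}$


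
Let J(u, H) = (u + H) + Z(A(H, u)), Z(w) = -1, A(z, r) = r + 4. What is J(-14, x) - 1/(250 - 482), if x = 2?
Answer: -3015/232 ≈ -12.996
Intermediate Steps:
A(z, r) = 4 + r
J(u, H) = -1 + H + u (J(u, H) = (u + H) - 1 = (H + u) - 1 = -1 + H + u)
J(-14, x) - 1/(250 - 482) = (-1 + 2 - 14) - 1/(250 - 482) = -13 - 1/(-232) = -13 - 1*(-1/232) = -13 + 1/232 = -3015/232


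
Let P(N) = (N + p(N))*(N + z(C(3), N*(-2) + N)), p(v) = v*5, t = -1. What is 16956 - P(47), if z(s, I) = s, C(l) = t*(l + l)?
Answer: 5394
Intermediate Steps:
p(v) = 5*v
C(l) = -2*l (C(l) = -(l + l) = -2*l)
P(N) = 6*N*(-6 + N) (P(N) = (N + 5*N)*(N - 2*3) = (6*N)*(N - 6) = (6*N)*(-6 + N) = 6*N*(-6 + N))
16956 - P(47) = 16956 - 6*47*(-6 + 47) = 16956 - 6*47*41 = 16956 - 1*11562 = 16956 - 11562 = 5394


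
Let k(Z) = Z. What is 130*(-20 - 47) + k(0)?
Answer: -8710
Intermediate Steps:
130*(-20 - 47) + k(0) = 130*(-20 - 47) + 0 = 130*(-67) + 0 = -8710 + 0 = -8710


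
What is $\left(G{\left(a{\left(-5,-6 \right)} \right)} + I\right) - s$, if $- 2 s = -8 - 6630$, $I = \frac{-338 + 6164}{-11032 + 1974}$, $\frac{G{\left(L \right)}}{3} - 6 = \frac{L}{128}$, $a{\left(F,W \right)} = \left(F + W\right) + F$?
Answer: $- \frac{119638723}{36232} \approx -3302.0$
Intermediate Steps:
$a{\left(F,W \right)} = W + 2 F$
$G{\left(L \right)} = 18 + \frac{3 L}{128}$ ($G{\left(L \right)} = 18 + 3 \frac{L}{128} = 18 + \frac{3 L}{128}$)
$I = - \frac{2913}{4529}$ ($I = \frac{5826}{-9058} = 5826 \left(- \frac{1}{9058}\right) = - \frac{2913}{4529} \approx -0.64319$)
$s = 3319$ ($s = - \frac{-8 - 6630}{2} = \left(- \frac{1}{2}\right) \left(-6638\right) = 3319$)
$\left(G{\left(a{\left(-5,-6 \right)} \right)} + I\right) - s = \left(\left(18 + \frac{3 \left(-6 + 2 \left(-5\right)\right)}{128}\right) - \frac{2913}{4529}\right) - 3319 = \left(\left(18 + \frac{3 \left(-6 - 10\right)}{128}\right) - \frac{2913}{4529}\right) - 3319 = \left(\left(18 + \frac{3}{128} \left(-16\right)\right) - \frac{2913}{4529}\right) - 3319 = \left(\left(18 - \frac{3}{8}\right) - \frac{2913}{4529}\right) - 3319 = \left(\frac{141}{8} - \frac{2913}{4529}\right) - 3319 = \frac{615285}{36232} - 3319 = - \frac{119638723}{36232}$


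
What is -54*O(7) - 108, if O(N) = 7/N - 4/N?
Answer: -918/7 ≈ -131.14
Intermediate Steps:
O(N) = 3/N
-54*O(7) - 108 = -162/7 - 108 = -918/7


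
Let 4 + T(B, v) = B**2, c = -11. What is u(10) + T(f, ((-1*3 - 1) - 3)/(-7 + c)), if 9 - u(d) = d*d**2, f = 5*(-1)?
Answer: -970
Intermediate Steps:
f = -5
u(d) = 9 - d**3 (u(d) = 9 - d*d**2 = 9 - d**3)
T(B, v) = -4 + B**2
u(10) + T(f, ((-1*3 - 1) - 3)/(-7 + c)) = (9 - 1*10**3) + (-4 + (-5)**2) = (9 - 1*1000) + (-4 + 25) = (9 - 1000) + 21 = -991 + 21 = -970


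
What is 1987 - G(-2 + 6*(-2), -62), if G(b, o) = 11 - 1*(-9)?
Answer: 1967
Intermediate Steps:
G(b, o) = 20 (G(b, o) = 11 + 9 = 20)
1987 - G(-2 + 6*(-2), -62) = 1987 - 1*20 = 1987 - 20 = 1967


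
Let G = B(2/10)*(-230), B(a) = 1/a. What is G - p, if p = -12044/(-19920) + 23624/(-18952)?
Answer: -13559690119/11797620 ≈ -1149.4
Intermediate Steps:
p = -7572881/11797620 (p = -12044*(-1/19920) + 23624*(-1/18952) = 3011/4980 - 2953/2369 = -7572881/11797620 ≈ -0.64190)
G = -1150 (G = -230/(2/10) = -230/(2*(⅒)) = -230/(⅕) = 5*(-230) = -1150)
G - p = -1150 - 1*(-7572881/11797620) = -1150 + 7572881/11797620 = -13559690119/11797620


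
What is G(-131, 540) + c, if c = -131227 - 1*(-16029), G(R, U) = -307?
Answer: -115505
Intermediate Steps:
c = -115198 (c = -131227 + 16029 = -115198)
G(-131, 540) + c = -307 - 115198 = -115505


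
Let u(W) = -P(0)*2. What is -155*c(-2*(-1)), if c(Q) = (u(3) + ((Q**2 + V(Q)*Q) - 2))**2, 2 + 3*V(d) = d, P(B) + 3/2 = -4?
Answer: -26195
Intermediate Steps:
P(B) = -11/2 (P(B) = -3/2 - 4 = -11/2)
V(d) = -2/3 + d/3
u(W) = 11 (u(W) = -1*(-11/2)*2 = (11/2)*2 = 11)
c(Q) = (9 + Q**2 + Q*(-2/3 + Q/3))**2 (c(Q) = (11 + ((Q**2 + (-2/3 + Q/3)*Q) - 2))**2 = (11 + ((Q**2 + Q*(-2/3 + Q/3)) - 2))**2 = (11 + (-2 + Q**2 + Q*(-2/3 + Q/3)))**2 = (9 + Q**2 + Q*(-2/3 + Q/3))**2)
-155*c(-2*(-1)) = -155*(27 - (-4)*(-1) + 4*(-2*(-1))**2)**2/9 = -155*(27 - 2*2 + 4*2**2)**2/9 = -155*(27 - 4 + 4*4)**2/9 = -155*(27 - 4 + 16)**2/9 = -155*39**2/9 = -155*1521/9 = -155*169 = -26195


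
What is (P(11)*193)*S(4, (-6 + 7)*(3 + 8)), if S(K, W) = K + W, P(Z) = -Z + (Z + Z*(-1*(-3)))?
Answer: 95535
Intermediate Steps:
P(Z) = 3*Z (P(Z) = -Z + (Z + Z*3) = -Z + (Z + 3*Z) = -Z + 4*Z = 3*Z)
(P(11)*193)*S(4, (-6 + 7)*(3 + 8)) = ((3*11)*193)*(4 + (-6 + 7)*(3 + 8)) = (33*193)*(4 + 1*11) = 6369*(4 + 11) = 6369*15 = 95535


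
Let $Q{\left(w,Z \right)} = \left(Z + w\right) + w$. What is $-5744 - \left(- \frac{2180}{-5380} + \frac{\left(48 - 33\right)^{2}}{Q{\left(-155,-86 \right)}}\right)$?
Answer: $- \frac{67984055}{11836} \approx -5743.8$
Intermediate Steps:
$Q{\left(w,Z \right)} = Z + 2 w$
$-5744 - \left(- \frac{2180}{-5380} + \frac{\left(48 - 33\right)^{2}}{Q{\left(-155,-86 \right)}}\right) = -5744 - \left(- \frac{2180}{-5380} + \frac{\left(48 - 33\right)^{2}}{-86 + 2 \left(-155\right)}\right) = -5744 - \left(\left(-2180\right) \left(- \frac{1}{5380}\right) + \frac{15^{2}}{-86 - 310}\right) = -5744 - \left(\frac{109}{269} + \frac{225}{-396}\right) = -5744 - \left(\frac{109}{269} + 225 \left(- \frac{1}{396}\right)\right) = -5744 - \left(\frac{109}{269} - \frac{25}{44}\right) = -5744 - - \frac{1929}{11836} = -5744 + \frac{1929}{11836} = - \frac{67984055}{11836}$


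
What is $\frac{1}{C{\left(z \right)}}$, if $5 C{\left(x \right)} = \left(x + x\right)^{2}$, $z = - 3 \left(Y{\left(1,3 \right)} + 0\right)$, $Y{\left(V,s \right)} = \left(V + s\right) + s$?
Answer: $\frac{5}{1764} \approx 0.0028345$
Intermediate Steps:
$Y{\left(V,s \right)} = V + 2 s$
$z = -21$ ($z = - 3 \left(\left(1 + 2 \cdot 3\right) + 0\right) = - 3 \left(\left(1 + 6\right) + 0\right) = - 3 \left(7 + 0\right) = \left(-3\right) 7 = -21$)
$C{\left(x \right)} = \frac{4 x^{2}}{5}$ ($C{\left(x \right)} = \frac{\left(x + x\right)^{2}}{5} = \frac{\left(2 x\right)^{2}}{5} = \frac{4 x^{2}}{5}$)
$\frac{1}{C{\left(z \right)}} = \frac{1}{\frac{4}{5} \left(-21\right)^{2}} = \frac{1}{\frac{4}{5} \cdot 441} = \frac{1}{\frac{1764}{5}} = \frac{5}{1764}$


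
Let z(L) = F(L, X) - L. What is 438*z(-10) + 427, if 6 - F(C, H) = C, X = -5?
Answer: 11815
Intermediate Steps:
F(C, H) = 6 - C
z(L) = 6 - 2*L (z(L) = (6 - L) - L = 6 - 2*L)
438*z(-10) + 427 = 438*(6 - 2*(-10)) + 427 = 438*(6 + 20) + 427 = 438*26 + 427 = 11388 + 427 = 11815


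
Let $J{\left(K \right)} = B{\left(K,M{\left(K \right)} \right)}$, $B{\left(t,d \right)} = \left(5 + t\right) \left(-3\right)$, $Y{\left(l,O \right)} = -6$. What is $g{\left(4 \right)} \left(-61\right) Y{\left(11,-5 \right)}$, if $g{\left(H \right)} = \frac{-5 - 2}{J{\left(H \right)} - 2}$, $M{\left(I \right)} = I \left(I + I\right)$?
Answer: $\frac{2562}{29} \approx 88.345$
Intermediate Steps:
$M{\left(I \right)} = 2 I^{2}$ ($M{\left(I \right)} = I 2 I = 2 I^{2}$)
$B{\left(t,d \right)} = -15 - 3 t$
$J{\left(K \right)} = -15 - 3 K$
$g{\left(H \right)} = - \frac{7}{-17 - 3 H}$ ($g{\left(H \right)} = \frac{-5 - 2}{\left(-15 - 3 H\right) - 2} = - \frac{7}{-17 - 3 H}$)
$g{\left(4 \right)} \left(-61\right) Y{\left(11,-5 \right)} = \frac{7}{17 + 3 \cdot 4} \left(-61\right) \left(-6\right) = \frac{7}{17 + 12} \left(-61\right) \left(-6\right) = \frac{7}{29} \left(-61\right) \left(-6\right) = \left(- \frac{427}{29}\right) \left(-6\right) = \frac{2562}{29}$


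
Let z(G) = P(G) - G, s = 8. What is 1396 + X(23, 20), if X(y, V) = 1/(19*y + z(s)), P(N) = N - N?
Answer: 598885/429 ≈ 1396.0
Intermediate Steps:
P(N) = 0
z(G) = -G (z(G) = 0 - G = -G)
X(y, V) = 1/(-8 + 19*y) (X(y, V) = 1/(19*y - 1*8) = 1/(19*y - 8) = 1/(-8 + 19*y))
1396 + X(23, 20) = 1396 + 1/(-8 + 19*23) = 1396 + 1/(-8 + 437) = 1396 + 1/429 = 598885/429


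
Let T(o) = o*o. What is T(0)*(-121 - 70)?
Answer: 0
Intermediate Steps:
T(o) = o**2
T(0)*(-121 - 70) = 0**2*(-121 - 70) = 0*(-191) = 0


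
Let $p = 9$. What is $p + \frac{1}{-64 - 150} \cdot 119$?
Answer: $\frac{1807}{214} \approx 8.4439$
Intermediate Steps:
$p + \frac{1}{-64 - 150} \cdot 119 = 9 + \frac{1}{-64 - 150} \cdot 119 = 9 + \frac{1}{-214} \cdot 119 = 9 - \frac{119}{214} = \frac{1807}{214}$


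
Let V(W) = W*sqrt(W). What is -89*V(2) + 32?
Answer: 32 - 178*sqrt(2) ≈ -219.73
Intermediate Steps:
V(W) = W**(3/2)
-89*V(2) + 32 = -178*sqrt(2) + 32 = 32 - 178*sqrt(2)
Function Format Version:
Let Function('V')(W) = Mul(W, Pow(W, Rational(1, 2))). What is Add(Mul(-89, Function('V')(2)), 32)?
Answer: Add(32, Mul(-178, Pow(2, Rational(1, 2)))) ≈ -219.73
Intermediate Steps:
Function('V')(W) = Pow(W, Rational(3, 2))
Add(Mul(-89, Function('V')(2)), 32) = Add(Mul(-89, Pow(2, Rational(3, 2))), 32) = Add(Mul(-89, Mul(2, Pow(2, Rational(1, 2)))), 32) = Add(Mul(-178, Pow(2, Rational(1, 2))), 32) = Add(32, Mul(-178, Pow(2, Rational(1, 2))))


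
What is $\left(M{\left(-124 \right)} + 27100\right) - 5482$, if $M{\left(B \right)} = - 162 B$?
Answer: $41706$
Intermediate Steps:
$\left(M{\left(-124 \right)} + 27100\right) - 5482 = \left(\left(-162\right) \left(-124\right) + 27100\right) - 5482 = \left(20088 + 27100\right) - 5482 = 47188 - 5482 = 41706$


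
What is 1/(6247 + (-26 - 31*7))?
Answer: 1/6004 ≈ 0.00016656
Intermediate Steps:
1/(6247 + (-26 - 31*7)) = 1/(6247 + (-26 - 217)) = 1/(6247 - 243) = 1/6004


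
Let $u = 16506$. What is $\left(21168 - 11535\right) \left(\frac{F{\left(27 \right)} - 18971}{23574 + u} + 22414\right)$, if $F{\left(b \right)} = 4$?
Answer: $\frac{2884550965283}{13360} \approx 2.1591 \cdot 10^{8}$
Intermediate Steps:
$\left(21168 - 11535\right) \left(\frac{F{\left(27 \right)} - 18971}{23574 + u} + 22414\right) = \left(21168 - 11535\right) \left(\frac{4 - 18971}{23574 + 16506} + 22414\right) = 9633 \left(- \frac{18967}{40080} + 22414\right) = 9633 \cdot \frac{898334153}{40080} = \frac{2884550965283}{13360}$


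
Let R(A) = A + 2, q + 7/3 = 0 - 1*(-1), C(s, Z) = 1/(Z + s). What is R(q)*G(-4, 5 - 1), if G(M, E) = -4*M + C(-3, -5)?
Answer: 127/12 ≈ 10.583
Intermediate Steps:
q = -4/3 (q = -7/3 + (0 - 1*(-1)) = -7/3 + (0 + 1) = -7/3 + 1 = -4/3 ≈ -1.3333)
R(A) = 2 + A
G(M, E) = -1/8 - 4*M (G(M, E) = -4*M + 1/(-5 - 3) = -4*M + 1/(-8) = -4*M - 1/8 = -1/8 - 4*M)
R(q)*G(-4, 5 - 1) = (2 - 4/3)*(-1/8 - 4*(-4)) = 2*(-1/8 + 16)/3 = (2/3)*(127/8) = 127/12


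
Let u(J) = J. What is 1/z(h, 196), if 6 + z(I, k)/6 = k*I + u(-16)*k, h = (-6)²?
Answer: 1/23484 ≈ 4.2582e-5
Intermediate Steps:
h = 36
z(I, k) = -36 - 96*k + 6*I*k (z(I, k) = -36 + 6*(k*I - 16*k) = -36 + 6*(I*k - 16*k) = -36 + 6*(-16*k + I*k) = -36 + (-96*k + 6*I*k) = -36 - 96*k + 6*I*k)
1/z(h, 196) = 1/(-36 - 96*196 + 6*36*196) = 1/(-36 - 18816 + 42336) = 1/23484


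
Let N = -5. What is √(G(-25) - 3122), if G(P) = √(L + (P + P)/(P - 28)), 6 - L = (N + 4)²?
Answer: √(-8769698 + 159*√1855)/53 ≈ 55.853*I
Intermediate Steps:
L = 5 (L = 6 - (-5 + 4)² = 6 - 1*(-1)² = 6 - 1*1 = 6 - 1 = 5)
G(P) = √(5 + 2*P/(-28 + P)) (G(P) = √(5 + (P + P)/(P - 28)) = √(5 + (2*P)/(-28 + P)) = √(5 + 2*P/(-28 + P)))
√(G(-25) - 3122) = √(√7*√((-20 - 25)/(-28 - 25)) - 3122) = √(√7*√(-45/(-53)) - 3122) = √(√7*√(-1/53*(-45)) - 3122) = √(√7*√(45/53) - 3122) = √(√7*(3*√265/53) - 3122) = √(3*√1855/53 - 3122) = √(-3122 + 3*√1855/53)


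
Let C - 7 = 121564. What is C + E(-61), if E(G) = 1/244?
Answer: 29663325/244 ≈ 1.2157e+5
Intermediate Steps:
E(G) = 1/244
C = 121571 (C = 7 + 121564 = 121571)
C + E(-61) = 121571 + 1/244 = 29663325/244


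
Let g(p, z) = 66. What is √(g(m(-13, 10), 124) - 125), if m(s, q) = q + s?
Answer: I*√59 ≈ 7.6811*I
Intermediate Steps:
√(g(m(-13, 10), 124) - 125) = √(66 - 125) = √(-59) = I*√59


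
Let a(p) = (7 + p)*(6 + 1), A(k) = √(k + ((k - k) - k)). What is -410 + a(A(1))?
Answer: -361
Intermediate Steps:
A(k) = 0 (A(k) = √(k + (0 - k)) = √(k - k) = √0 = 0)
a(p) = 49 + 7*p (a(p) = (7 + p)*7 = 49 + 7*p)
-410 + a(A(1)) = -410 + (49 + 7*0) = -410 + (49 + 0) = -410 + 49 = -361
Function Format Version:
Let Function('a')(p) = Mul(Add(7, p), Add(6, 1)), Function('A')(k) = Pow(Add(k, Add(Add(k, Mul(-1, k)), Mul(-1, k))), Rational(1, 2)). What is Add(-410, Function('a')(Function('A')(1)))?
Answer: -361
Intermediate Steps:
Function('A')(k) = 0 (Function('A')(k) = Pow(Add(k, Add(0, Mul(-1, k))), Rational(1, 2)) = Pow(Add(k, Mul(-1, k)), Rational(1, 2)) = Pow(0, Rational(1, 2)) = 0)
Function('a')(p) = Add(49, Mul(7, p)) (Function('a')(p) = Mul(Add(7, p), 7) = Add(49, Mul(7, p)))
Add(-410, Function('a')(Function('A')(1))) = Add(-410, Add(49, Mul(7, 0))) = Add(-410, Add(49, 0)) = Add(-410, 49) = -361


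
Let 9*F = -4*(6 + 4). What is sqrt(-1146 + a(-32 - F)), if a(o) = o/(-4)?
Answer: 2*I*sqrt(2563)/3 ≈ 33.751*I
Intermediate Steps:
F = -40/9 (F = (-4*(6 + 4))/9 = (-4*10)/9 = (1/9)*(-40) = -40/9 ≈ -4.4444)
a(o) = -o/4 (a(o) = o*(-1/4) = -o/4)
sqrt(-1146 + a(-32 - F)) = sqrt(-1146 - (-32 - 1*(-40/9))/4) = sqrt(-1146 - (-32 + 40/9)/4) = sqrt(-1146 - 1/4*(-248/9)) = sqrt(-1146 + 62/9) = sqrt(-10252/9) = 2*I*sqrt(2563)/3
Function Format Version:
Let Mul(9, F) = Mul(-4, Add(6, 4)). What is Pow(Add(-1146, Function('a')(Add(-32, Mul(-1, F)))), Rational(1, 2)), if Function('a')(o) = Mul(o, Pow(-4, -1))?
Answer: Mul(Rational(2, 3), I, Pow(2563, Rational(1, 2))) ≈ Mul(33.751, I)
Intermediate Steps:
F = Rational(-40, 9) (F = Mul(Rational(1, 9), Mul(-4, Add(6, 4))) = Mul(Rational(1, 9), Mul(-4, 10)) = Mul(Rational(1, 9), -40) = Rational(-40, 9) ≈ -4.4444)
Function('a')(o) = Mul(Rational(-1, 4), o) (Function('a')(o) = Mul(o, Rational(-1, 4)) = Mul(Rational(-1, 4), o))
Pow(Add(-1146, Function('a')(Add(-32, Mul(-1, F)))), Rational(1, 2)) = Pow(Add(-1146, Mul(Rational(-1, 4), Add(-32, Mul(-1, Rational(-40, 9))))), Rational(1, 2)) = Pow(Add(-1146, Mul(Rational(-1, 4), Add(-32, Rational(40, 9)))), Rational(1, 2)) = Pow(Add(-1146, Mul(Rational(-1, 4), Rational(-248, 9))), Rational(1, 2)) = Pow(Add(-1146, Rational(62, 9)), Rational(1, 2)) = Pow(Rational(-10252, 9), Rational(1, 2)) = Mul(Rational(2, 3), I, Pow(2563, Rational(1, 2)))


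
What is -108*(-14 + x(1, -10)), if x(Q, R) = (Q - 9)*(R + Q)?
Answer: -6264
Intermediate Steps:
x(Q, R) = (-9 + Q)*(Q + R)
-108*(-14 + x(1, -10)) = -108*(-14 + (1² - 9*1 - 9*(-10) + 1*(-10))) = -108*(-14 + (1 - 9 + 90 - 10)) = -108*(-14 + 72) = -108*58 = -6264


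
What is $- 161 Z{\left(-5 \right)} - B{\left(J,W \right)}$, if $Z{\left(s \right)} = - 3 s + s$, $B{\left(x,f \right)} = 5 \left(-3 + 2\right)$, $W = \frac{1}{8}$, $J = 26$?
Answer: $-1605$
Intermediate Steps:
$W = \frac{1}{8} \approx 0.125$
$B{\left(x,f \right)} = -5$ ($B{\left(x,f \right)} = 5 \left(-1\right) = -5$)
$Z{\left(s \right)} = - 2 s$
$- 161 Z{\left(-5 \right)} - B{\left(J,W \right)} = - 161 \left(\left(-2\right) \left(-5\right)\right) - -5 = \left(-161\right) 10 + 5 = -1610 + 5 = -1605$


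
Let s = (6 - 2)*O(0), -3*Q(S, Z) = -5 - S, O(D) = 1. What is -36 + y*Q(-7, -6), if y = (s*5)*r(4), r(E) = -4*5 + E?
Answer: 532/3 ≈ 177.33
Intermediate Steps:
Q(S, Z) = 5/3 + S/3 (Q(S, Z) = -(-5 - S)/3 = 5/3 + S/3)
r(E) = -20 + E
s = 4 (s = (6 - 2)*1 = 4*1 = 4)
y = -320 (y = (4*5)*(-20 + 4) = 20*(-16) = -320)
-36 + y*Q(-7, -6) = -36 - 320*(5/3 + (1/3)*(-7)) = -36 - 320*(5/3 - 7/3) = -36 - 320*(-2/3) = -36 + 640/3 = 532/3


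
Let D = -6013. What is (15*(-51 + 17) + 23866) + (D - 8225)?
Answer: 9118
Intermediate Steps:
(15*(-51 + 17) + 23866) + (D - 8225) = (15*(-51 + 17) + 23866) + (-6013 - 8225) = (15*(-34) + 23866) - 14238 = (-510 + 23866) - 14238 = 23356 - 14238 = 9118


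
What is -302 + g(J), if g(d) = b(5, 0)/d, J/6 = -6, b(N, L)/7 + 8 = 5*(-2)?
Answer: -597/2 ≈ -298.50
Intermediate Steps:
b(N, L) = -126 (b(N, L) = -56 + 7*(5*(-2)) = -56 + 7*(-10) = -56 - 70 = -126)
J = -36 (J = 6*(-6) = -36)
g(d) = -126/d
-302 + g(J) = -302 - 126/(-36) = -302 - 126*(-1/36) = -302 + 7/2 = -597/2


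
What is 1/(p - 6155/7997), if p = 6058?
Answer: 7997/48439671 ≈ 0.00016509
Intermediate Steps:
1/(p - 6155/7997) = 1/(6058 - 6155/7997) = 1/(48439671/7997) = 7997/48439671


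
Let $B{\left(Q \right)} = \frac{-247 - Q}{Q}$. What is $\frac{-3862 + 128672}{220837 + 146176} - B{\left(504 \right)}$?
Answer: $\frac{338531003}{184974552} \approx 1.8301$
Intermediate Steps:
$B{\left(Q \right)} = \frac{-247 - Q}{Q}$
$\frac{-3862 + 128672}{220837 + 146176} - B{\left(504 \right)} = \frac{-3862 + 128672}{220837 + 146176} - \frac{-247 - 504}{504} = \frac{124810}{367013} - \frac{-247 - 504}{504} = 124810 \cdot \frac{1}{367013} - \frac{1}{504} \left(-751\right) = \frac{124810}{367013} - - \frac{751}{504} = \frac{124810}{367013} + \frac{751}{504} = \frac{338531003}{184974552}$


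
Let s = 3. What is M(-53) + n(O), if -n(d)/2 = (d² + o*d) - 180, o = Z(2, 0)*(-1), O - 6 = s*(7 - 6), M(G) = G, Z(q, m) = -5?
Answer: 55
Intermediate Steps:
O = 9 (O = 6 + 3*(7 - 6) = 6 + 3*1 = 6 + 3 = 9)
o = 5 (o = -5*(-1) = 5)
n(d) = 360 - 10*d - 2*d² (n(d) = -2*((d² + 5*d) - 180) = -2*(-180 + d² + 5*d) = 360 - 10*d - 2*d²)
M(-53) + n(O) = -53 + (360 - 10*9 - 2*9²) = -53 + (360 - 90 - 2*81) = -53 + (360 - 90 - 162) = -53 + 108 = 55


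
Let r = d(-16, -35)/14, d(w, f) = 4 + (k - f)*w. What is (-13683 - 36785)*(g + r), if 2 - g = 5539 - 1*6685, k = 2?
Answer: -55817608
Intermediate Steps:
g = 1148 (g = 2 - (5539 - 1*6685) = 2 - (5539 - 6685) = 2 - 1*(-1146) = 2 + 1146 = 1148)
d(w, f) = 4 + w*(2 - f) (d(w, f) = 4 + (2 - f)*w = 4 + w*(2 - f))
r = -42 (r = (4 + 2*(-16) - 1*(-35)*(-16))/14 = (4 - 32 - 560)/14 = (1/14)*(-588) = -42)
(-13683 - 36785)*(g + r) = (-13683 - 36785)*(1148 - 42) = -50468*1106 = -55817608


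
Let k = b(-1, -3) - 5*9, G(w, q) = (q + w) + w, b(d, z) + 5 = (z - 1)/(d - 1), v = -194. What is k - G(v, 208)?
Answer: 132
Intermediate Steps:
b(d, z) = -5 + (-1 + z)/(-1 + d) (b(d, z) = -5 + (z - 1)/(d - 1) = -5 + (-1 + z)/(-1 + d))
G(w, q) = q + 2*w
k = -48 (k = (4 - 3 - 5*(-1))/(-1 - 1) - 5*9 = (4 - 3 + 5)/(-2) - 45 = -1/2*6 - 45 = -3 - 45 = -48)
k - G(v, 208) = -48 - (208 + 2*(-194)) = -48 - (208 - 388) = -48 - 1*(-180) = -48 + 180 = 132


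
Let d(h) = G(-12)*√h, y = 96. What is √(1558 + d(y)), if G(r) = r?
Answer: √(1558 - 48*√6) ≈ 37.953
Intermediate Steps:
d(h) = -12*√h
√(1558 + d(y)) = √(1558 - 48*√6)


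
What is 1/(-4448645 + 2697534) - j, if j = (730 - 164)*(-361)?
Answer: 357797506185/1751111 ≈ 2.0433e+5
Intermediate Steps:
j = -204326 (j = 566*(-361) = -204326)
1/(-4448645 + 2697534) - j = 1/(-4448645 + 2697534) - 1*(-204326) = 1/(-1751111) + 204326 = -1/1751111 + 204326 = 357797506185/1751111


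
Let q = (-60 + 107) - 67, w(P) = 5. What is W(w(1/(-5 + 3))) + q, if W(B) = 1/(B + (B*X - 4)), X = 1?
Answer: -119/6 ≈ -19.833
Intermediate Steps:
q = -20 (q = 47 - 67 = -20)
W(B) = 1/(-4 + 2*B) (W(B) = 1/(B + (B*1 - 4)) = 1/(B + (B - 4)) = 1/(B + (-4 + B)) = 1/(-4 + 2*B))
W(w(1/(-5 + 3))) + q = 1/(2*(-2 + 5)) - 20 = (½)/3 - 20 = (½)*(⅓) - 20 = ⅙ - 20 = -119/6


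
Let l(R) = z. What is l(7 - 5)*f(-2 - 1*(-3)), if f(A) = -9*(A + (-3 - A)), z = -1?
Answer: -27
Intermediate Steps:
l(R) = -1
f(A) = 27 (f(A) = -9*(-3) = 27)
l(7 - 5)*f(-2 - 1*(-3)) = -1*27 = -27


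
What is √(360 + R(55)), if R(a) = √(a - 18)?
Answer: √(360 + √37) ≈ 19.133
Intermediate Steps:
R(a) = √(-18 + a)
√(360 + R(55)) = √(360 + √(-18 + 55)) = √(360 + √37)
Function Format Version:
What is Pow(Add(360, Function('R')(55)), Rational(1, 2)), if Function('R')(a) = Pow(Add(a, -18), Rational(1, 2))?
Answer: Pow(Add(360, Pow(37, Rational(1, 2))), Rational(1, 2)) ≈ 19.133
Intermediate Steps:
Function('R')(a) = Pow(Add(-18, a), Rational(1, 2))
Pow(Add(360, Function('R')(55)), Rational(1, 2)) = Pow(Add(360, Pow(Add(-18, 55), Rational(1, 2))), Rational(1, 2)) = Pow(Add(360, Pow(37, Rational(1, 2))), Rational(1, 2))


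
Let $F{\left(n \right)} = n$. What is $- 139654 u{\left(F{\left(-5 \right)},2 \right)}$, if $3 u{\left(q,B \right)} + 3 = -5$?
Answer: $\frac{1117232}{3} \approx 3.7241 \cdot 10^{5}$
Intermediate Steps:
$u{\left(q,B \right)} = - \frac{8}{3}$ ($u{\left(q,B \right)} = -1 + \frac{1}{3} \left(-5\right) = -1 - \frac{5}{3} = - \frac{8}{3}$)
$- 139654 u{\left(F{\left(-5 \right)},2 \right)} = \left(-139654\right) \left(- \frac{8}{3}\right) = \frac{1117232}{3}$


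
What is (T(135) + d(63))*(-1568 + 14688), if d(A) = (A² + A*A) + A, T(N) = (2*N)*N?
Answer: 583197120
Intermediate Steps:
T(N) = 2*N²
d(A) = A + 2*A² (d(A) = (A² + A²) + A = 2*A² + A = A + 2*A²)
(T(135) + d(63))*(-1568 + 14688) = (2*135² + 63*(1 + 2*63))*(-1568 + 14688) = (2*18225 + 63*(1 + 126))*13120 = (36450 + 63*127)*13120 = (36450 + 8001)*13120 = 44451*13120 = 583197120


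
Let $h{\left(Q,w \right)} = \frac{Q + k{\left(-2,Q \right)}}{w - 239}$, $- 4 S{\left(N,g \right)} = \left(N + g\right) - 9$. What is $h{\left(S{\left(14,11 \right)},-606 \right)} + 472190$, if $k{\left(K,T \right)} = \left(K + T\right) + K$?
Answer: $\frac{399000562}{845} \approx 4.7219 \cdot 10^{5}$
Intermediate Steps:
$k{\left(K,T \right)} = T + 2 K$
$S{\left(N,g \right)} = \frac{9}{4} - \frac{N}{4} - \frac{g}{4}$ ($S{\left(N,g \right)} = - \frac{\left(N + g\right) - 9}{4} = - \frac{-9 + N + g}{4} = \frac{9}{4} - \frac{N}{4} - \frac{g}{4}$)
$h{\left(Q,w \right)} = \frac{-4 + 2 Q}{-239 + w}$ ($h{\left(Q,w \right)} = \frac{Q + \left(Q + 2 \left(-2\right)\right)}{w - 239} = \frac{Q + \left(Q - 4\right)}{-239 + w} = \frac{Q + \left(-4 + Q\right)}{-239 + w} = \frac{-4 + 2 Q}{-239 + w}$)
$h{\left(S{\left(14,11 \right)},-606 \right)} + 472190 = \frac{2 \left(-2 - 4\right)}{-239 - 606} + 472190 = \frac{2 \left(-2 - 4\right)}{-845} + 472190 = 2 \left(- \frac{1}{845}\right) \left(-2 - 4\right) + 472190 = 2 \left(- \frac{1}{845}\right) \left(-6\right) + 472190 = \frac{12}{845} + 472190 = \frac{399000562}{845}$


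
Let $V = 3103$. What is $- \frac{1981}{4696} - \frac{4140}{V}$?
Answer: $- \frac{25588483}{14571688} \approx -1.756$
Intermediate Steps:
$- \frac{1981}{4696} - \frac{4140}{V} = - \frac{1981}{4696} - \frac{4140}{3103} = - \frac{25588483}{14571688}$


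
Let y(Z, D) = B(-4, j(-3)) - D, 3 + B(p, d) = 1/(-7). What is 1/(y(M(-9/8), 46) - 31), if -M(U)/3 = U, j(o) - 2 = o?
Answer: -7/561 ≈ -0.012478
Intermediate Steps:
j(o) = 2 + o
B(p, d) = -22/7 (B(p, d) = -3 + 1/(-7) = -3 - ⅐ = -22/7)
M(U) = -3*U
y(Z, D) = -22/7 - D
1/(y(M(-9/8), 46) - 31) = 1/((-22/7 - 1*46) - 31) = 1/((-22/7 - 46) - 31) = 1/(-344/7 - 31) = 1/(-561/7) = -7/561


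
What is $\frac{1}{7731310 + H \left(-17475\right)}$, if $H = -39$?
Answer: $\frac{1}{8412835} \approx 1.1887 \cdot 10^{-7}$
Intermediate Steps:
$\frac{1}{7731310 + H \left(-17475\right)} = \frac{1}{7731310 - -681525} = \frac{1}{7731310 + 681525} = \frac{1}{8412835}$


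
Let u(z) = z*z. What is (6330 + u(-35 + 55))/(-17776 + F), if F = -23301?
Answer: -6730/41077 ≈ -0.16384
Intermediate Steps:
u(z) = z**2
(6330 + u(-35 + 55))/(-17776 + F) = (6330 + (-35 + 55)**2)/(-17776 - 23301) = (6330 + 20**2)/(-41077) = (6330 + 400)*(-1/41077) = 6730*(-1/41077) = -6730/41077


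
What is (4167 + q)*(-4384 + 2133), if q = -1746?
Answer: -5449671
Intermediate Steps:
(4167 + q)*(-4384 + 2133) = (4167 - 1746)*(-4384 + 2133) = 2421*(-2251) = -5449671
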